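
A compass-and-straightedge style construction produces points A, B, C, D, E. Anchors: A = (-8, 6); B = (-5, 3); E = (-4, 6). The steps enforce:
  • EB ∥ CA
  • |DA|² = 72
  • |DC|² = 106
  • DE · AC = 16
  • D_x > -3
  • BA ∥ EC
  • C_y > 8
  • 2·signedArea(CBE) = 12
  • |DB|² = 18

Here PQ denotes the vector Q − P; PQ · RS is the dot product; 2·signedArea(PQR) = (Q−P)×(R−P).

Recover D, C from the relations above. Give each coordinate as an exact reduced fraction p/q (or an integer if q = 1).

1. C_x = -7  [EB ∥ CA ∩ BA ∥ EC]
2. C_y = 9  [EB ∥ CA ∩ BA ∥ EC]
   → C = (-7, 9)
3. D_x = -2  [line -1·x + -3·y + -2 = 0 ∩ |DA|² = 72]
4. D_y = 0  [line -1·x + -3·y + -2 = 0 ∩ |DA|² = 72]
   → D = (-2, 0)

C = (-7, 9)
D = (-2, 0)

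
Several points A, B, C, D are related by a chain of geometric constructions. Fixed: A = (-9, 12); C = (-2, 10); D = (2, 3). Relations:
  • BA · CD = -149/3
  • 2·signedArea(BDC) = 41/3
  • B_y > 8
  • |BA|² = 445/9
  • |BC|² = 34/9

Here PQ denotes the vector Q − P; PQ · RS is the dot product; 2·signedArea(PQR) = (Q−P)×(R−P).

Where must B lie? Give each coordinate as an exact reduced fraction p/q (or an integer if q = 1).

1. B_x = -3  [2·signedArea(BDC) = 41/3 ∩ BA · CD = -149/3]
2. B_y = 25/3  [2·signedArea(BDC) = 41/3 ∩ BA · CD = -149/3]
   → B = (-3, 25/3)

B = (-3, 25/3)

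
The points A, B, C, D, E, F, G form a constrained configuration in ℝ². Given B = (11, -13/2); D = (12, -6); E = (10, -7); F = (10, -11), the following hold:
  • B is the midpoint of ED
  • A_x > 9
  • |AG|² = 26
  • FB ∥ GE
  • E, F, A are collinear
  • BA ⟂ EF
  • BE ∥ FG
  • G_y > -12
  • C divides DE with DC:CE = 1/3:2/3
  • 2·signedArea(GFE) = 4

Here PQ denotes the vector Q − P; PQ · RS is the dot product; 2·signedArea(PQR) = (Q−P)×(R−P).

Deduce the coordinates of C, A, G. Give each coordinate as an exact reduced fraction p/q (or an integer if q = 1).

A = (10, -13/2)
C = (34/3, -19/3)
G = (9, -23/2)

1. C_x = 34/3  [C divides DE with DC:CE = 1/3:2/3]
2. C_y = -19/3  [C divides DE with DC:CE = 1/3:2/3]
   → C = (34/3, -19/3)
3. A_x = 10  [E, F, A are collinear ∩ BA ⟂ EF]
4. A_y = -13/2  [E, F, A are collinear ∩ BA ⟂ EF]
   → A = (10, -13/2)
5. G_x = 9  [FB ∥ GE ∩ BE ∥ FG]
6. G_y = -23/2  [FB ∥ GE ∩ BE ∥ FG]
   → G = (9, -23/2)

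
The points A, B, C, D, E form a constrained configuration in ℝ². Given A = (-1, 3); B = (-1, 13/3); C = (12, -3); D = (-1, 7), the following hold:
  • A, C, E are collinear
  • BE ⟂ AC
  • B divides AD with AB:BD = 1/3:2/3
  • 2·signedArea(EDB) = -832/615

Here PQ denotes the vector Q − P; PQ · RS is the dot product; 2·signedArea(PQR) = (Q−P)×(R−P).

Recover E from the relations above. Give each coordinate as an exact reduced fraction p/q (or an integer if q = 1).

E = (-309/205, 663/205)

1. E_x = -309/205  [A, C, E are collinear ∩ BE ⟂ AC]
2. E_y = 663/205  [A, C, E are collinear ∩ BE ⟂ AC]
   → E = (-309/205, 663/205)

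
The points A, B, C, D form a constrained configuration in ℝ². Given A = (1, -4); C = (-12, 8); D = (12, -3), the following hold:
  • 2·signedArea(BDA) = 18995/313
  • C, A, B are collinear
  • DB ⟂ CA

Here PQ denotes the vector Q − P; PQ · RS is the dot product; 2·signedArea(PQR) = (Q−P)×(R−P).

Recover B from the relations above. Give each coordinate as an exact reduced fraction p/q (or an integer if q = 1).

B = (2016/313, -2824/313)

1. B_x = 2016/313  [C, A, B are collinear ∩ DB ⟂ CA]
2. B_y = -2824/313  [C, A, B are collinear ∩ DB ⟂ CA]
   → B = (2016/313, -2824/313)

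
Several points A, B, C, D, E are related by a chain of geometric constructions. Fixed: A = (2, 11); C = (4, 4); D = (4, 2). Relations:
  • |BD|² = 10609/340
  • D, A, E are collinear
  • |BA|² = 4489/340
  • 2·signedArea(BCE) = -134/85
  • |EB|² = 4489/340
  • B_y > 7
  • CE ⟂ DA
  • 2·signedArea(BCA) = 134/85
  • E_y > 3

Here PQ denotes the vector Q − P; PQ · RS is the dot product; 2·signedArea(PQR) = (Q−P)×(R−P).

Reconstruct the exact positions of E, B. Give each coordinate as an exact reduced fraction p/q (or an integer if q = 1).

B = (237/85, 1267/170)
E = (304/85, 332/85)

1. E_x = 304/85  [D, A, E are collinear ∩ CE ⟂ DA]
2. E_y = 332/85  [D, A, E are collinear ∩ CE ⟂ DA]
   → E = (304/85, 332/85)
3. B_x = 237/85  [2·signedArea(BCE) = -134/85 ∩ 2·signedArea(BCA) = 134/85]
4. B_y = 1267/170  [2·signedArea(BCE) = -134/85 ∩ 2·signedArea(BCA) = 134/85]
   → B = (237/85, 1267/170)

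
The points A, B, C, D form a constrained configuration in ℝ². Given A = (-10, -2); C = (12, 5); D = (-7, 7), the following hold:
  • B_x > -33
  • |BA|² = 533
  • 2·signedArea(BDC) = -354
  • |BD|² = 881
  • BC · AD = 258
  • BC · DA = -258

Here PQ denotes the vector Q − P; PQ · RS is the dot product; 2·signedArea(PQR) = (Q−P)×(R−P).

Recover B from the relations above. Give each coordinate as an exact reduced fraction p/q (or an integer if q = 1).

B = (-32, -9)

1. B_x = -32  [2·signedArea(BDC) = -354 ∩ BC · DA = -258]
2. B_y = -9  [2·signedArea(BDC) = -354 ∩ BC · DA = -258]
   → B = (-32, -9)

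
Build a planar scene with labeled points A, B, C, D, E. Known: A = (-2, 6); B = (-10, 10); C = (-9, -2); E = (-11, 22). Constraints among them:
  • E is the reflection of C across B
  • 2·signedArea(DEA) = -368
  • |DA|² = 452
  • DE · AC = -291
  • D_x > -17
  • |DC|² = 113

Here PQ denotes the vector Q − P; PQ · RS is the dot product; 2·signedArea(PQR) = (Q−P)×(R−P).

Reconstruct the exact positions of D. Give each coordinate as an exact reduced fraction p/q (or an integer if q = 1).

D = (-16, -10)

1. D_x = -16  [DE · AC = -291 ∩ 2·signedArea(DEA) = -368]
2. D_y = -10  [DE · AC = -291 ∩ 2·signedArea(DEA) = -368]
   → D = (-16, -10)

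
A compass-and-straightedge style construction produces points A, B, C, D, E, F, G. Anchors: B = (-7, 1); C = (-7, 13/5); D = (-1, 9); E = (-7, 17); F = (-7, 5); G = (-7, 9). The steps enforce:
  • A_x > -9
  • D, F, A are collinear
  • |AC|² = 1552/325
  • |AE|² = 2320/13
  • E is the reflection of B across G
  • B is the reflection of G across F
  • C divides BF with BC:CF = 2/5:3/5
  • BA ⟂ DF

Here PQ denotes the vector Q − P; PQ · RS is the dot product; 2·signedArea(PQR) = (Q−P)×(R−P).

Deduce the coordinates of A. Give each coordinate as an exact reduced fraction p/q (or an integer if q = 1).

A = (-115/13, 49/13)

1. A_x = -115/13  [D, F, A are collinear ∩ BA ⟂ DF]
2. A_y = 49/13  [D, F, A are collinear ∩ BA ⟂ DF]
   → A = (-115/13, 49/13)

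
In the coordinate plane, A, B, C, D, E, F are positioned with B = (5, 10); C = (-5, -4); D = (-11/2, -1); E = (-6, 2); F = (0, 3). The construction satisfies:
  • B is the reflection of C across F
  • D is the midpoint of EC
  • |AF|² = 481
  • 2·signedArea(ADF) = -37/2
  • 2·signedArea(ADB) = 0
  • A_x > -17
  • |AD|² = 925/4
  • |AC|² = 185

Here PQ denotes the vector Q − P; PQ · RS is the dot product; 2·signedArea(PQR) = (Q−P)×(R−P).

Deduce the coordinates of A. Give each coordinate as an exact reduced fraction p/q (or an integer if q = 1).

A = (-16, -12)

1. A_x = -16  [2·signedArea(ADB) = 0 ∩ 2·signedArea(ADF) = -37/2]
2. A_y = -12  [2·signedArea(ADB) = 0 ∩ 2·signedArea(ADF) = -37/2]
   → A = (-16, -12)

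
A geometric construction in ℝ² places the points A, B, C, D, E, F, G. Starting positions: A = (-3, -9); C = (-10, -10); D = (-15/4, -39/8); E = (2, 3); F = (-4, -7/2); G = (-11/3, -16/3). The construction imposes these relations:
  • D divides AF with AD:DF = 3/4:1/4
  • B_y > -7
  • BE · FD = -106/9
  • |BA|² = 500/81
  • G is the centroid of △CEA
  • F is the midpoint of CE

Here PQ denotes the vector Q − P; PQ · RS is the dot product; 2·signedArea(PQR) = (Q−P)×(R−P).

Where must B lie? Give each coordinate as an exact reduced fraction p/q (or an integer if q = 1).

B = (-31/9, -59/9)

1. B_x = -31/9  [line -1/4·x + 11/8·y + 587/72 = 0 ∩ |BA|² = 500/81]
2. B_y = -59/9  [line -1/4·x + 11/8·y + 587/72 = 0 ∩ |BA|² = 500/81]
   → B = (-31/9, -59/9)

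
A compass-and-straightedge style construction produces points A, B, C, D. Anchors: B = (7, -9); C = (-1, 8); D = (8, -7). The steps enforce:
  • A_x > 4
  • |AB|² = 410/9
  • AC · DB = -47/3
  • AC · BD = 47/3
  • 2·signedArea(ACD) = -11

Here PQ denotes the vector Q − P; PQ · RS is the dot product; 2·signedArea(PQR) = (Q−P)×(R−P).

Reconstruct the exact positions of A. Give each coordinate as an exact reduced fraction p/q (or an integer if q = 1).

1. A_x = 14/3  [AC · BD = 47/3 ∩ 2·signedArea(ACD) = -11]
2. A_y = -8/3  [AC · BD = 47/3 ∩ 2·signedArea(ACD) = -11]
   → A = (14/3, -8/3)

A = (14/3, -8/3)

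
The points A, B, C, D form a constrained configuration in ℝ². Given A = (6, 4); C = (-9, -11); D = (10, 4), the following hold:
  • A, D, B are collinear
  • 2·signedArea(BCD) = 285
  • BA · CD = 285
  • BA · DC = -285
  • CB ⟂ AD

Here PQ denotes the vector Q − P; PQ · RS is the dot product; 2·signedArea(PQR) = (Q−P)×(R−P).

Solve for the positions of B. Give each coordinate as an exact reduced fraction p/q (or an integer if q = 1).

1. B_x = -9  [A, D, B are collinear ∩ CB ⟂ AD]
2. B_y = 4  [A, D, B are collinear ∩ CB ⟂ AD]
   → B = (-9, 4)

B = (-9, 4)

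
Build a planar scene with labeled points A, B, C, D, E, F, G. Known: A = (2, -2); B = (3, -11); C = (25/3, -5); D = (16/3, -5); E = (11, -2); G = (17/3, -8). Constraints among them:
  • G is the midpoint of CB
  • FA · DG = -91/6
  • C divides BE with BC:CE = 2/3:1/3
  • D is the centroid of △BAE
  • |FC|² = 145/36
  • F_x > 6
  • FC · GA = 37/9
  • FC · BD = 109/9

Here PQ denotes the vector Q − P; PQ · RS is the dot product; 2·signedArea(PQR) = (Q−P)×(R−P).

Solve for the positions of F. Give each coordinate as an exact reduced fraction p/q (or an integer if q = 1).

1. F_x = 7  [FC · GA = 37/9 ∩ FA · DG = -91/6]
2. F_y = -13/2  [FC · GA = 37/9 ∩ FA · DG = -91/6]
   → F = (7, -13/2)

F = (7, -13/2)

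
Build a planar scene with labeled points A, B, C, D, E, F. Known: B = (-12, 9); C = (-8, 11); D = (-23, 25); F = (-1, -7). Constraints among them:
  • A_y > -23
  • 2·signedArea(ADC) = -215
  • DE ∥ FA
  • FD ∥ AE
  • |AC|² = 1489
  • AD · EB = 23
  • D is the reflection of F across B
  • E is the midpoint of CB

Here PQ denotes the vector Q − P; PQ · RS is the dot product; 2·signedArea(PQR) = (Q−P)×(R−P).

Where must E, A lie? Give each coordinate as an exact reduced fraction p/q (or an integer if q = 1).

A = (12, -22)
E = (-10, 10)

1. E_x = -10  [E is the midpoint of CB]
2. E_y = 10  [E is the midpoint of CB]
   → E = (-10, 10)
3. A_x = 12  [FD ∥ AE ∩ DE ∥ FA]
4. A_y = -22  [FD ∥ AE ∩ DE ∥ FA]
   → A = (12, -22)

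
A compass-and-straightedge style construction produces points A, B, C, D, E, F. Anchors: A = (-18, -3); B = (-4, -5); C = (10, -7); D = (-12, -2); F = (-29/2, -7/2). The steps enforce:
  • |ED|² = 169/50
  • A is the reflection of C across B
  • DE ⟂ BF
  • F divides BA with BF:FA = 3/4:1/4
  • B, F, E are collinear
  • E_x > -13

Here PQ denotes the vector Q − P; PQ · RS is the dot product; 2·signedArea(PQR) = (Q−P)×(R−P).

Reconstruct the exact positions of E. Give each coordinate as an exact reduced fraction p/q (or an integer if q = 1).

1. E_x = -613/50  [B, F, E are collinear ∩ DE ⟂ BF]
2. E_y = -191/50  [B, F, E are collinear ∩ DE ⟂ BF]
   → E = (-613/50, -191/50)

E = (-613/50, -191/50)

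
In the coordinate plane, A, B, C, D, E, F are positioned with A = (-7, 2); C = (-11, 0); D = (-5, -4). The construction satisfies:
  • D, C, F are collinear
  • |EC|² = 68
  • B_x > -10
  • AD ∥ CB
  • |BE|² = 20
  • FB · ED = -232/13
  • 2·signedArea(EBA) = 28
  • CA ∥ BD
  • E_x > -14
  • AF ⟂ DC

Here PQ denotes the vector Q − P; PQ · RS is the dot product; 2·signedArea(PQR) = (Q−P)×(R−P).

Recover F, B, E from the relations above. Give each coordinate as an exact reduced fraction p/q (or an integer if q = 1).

B = (-9, -6)
E = (-13, -8)
F = (-119/13, -16/13)

1. F_x = -119/13  [D, C, F are collinear ∩ AF ⟂ DC]
2. F_y = -16/13  [D, C, F are collinear ∩ AF ⟂ DC]
   → F = (-119/13, -16/13)
3. B_x = -9  [CA ∥ BD ∩ AD ∥ CB]
4. B_y = -6  [CA ∥ BD ∩ AD ∥ CB]
   → B = (-9, -6)
5. E_x = -13  [2·signedArea(EBA) = 28 ∩ FB · ED = -232/13]
6. E_y = -8  [2·signedArea(EBA) = 28 ∩ FB · ED = -232/13]
   → E = (-13, -8)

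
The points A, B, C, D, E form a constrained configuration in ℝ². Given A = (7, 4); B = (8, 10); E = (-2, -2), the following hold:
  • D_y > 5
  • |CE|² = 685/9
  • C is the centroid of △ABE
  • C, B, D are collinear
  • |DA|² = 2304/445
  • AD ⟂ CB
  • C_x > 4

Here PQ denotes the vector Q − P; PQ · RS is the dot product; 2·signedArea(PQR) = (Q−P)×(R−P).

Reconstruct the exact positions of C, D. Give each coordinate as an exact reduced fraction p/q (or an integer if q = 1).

C = (13/3, 4)
D = (2251/445, 2308/445)

1. C_x = 13/3  [C is the centroid of △ABE]
2. C_y = 4  [C is the centroid of △ABE]
   → C = (13/3, 4)
3. D_x = 2251/445  [C, B, D are collinear ∩ AD ⟂ CB]
4. D_y = 2308/445  [C, B, D are collinear ∩ AD ⟂ CB]
   → D = (2251/445, 2308/445)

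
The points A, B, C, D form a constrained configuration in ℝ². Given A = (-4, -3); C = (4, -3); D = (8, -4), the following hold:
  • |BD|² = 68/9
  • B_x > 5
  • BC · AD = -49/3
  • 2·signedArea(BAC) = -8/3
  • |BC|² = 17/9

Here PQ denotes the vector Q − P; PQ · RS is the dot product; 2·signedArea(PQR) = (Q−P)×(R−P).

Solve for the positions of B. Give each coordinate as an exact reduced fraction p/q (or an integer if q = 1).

B = (16/3, -10/3)

1. B_x = 16/3  [2·signedArea(BAC) = -8/3 ∩ BC · AD = -49/3]
2. B_y = -10/3  [2·signedArea(BAC) = -8/3 ∩ BC · AD = -49/3]
   → B = (16/3, -10/3)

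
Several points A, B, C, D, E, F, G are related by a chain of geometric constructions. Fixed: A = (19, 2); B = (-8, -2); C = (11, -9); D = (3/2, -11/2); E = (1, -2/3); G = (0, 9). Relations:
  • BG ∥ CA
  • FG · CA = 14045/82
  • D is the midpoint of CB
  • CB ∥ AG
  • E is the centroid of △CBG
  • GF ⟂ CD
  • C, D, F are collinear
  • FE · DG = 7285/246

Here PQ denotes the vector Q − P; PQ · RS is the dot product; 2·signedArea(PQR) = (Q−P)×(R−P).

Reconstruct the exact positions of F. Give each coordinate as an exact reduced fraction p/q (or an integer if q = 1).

F = (-371/82, -269/82)

1. F_x = -371/82  [C, D, F are collinear ∩ GF ⟂ CD]
2. F_y = -269/82  [C, D, F are collinear ∩ GF ⟂ CD]
   → F = (-371/82, -269/82)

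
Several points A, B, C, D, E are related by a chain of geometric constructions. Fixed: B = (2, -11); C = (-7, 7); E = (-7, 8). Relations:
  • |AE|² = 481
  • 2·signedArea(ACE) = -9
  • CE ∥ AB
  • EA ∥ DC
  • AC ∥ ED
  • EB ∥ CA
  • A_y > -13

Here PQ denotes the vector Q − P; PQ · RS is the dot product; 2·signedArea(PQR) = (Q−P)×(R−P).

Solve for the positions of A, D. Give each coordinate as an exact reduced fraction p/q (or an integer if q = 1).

1. A_x = 2  [CE ∥ AB ∩ EB ∥ CA]
2. A_y = -12  [CE ∥ AB ∩ EB ∥ CA]
   → A = (2, -12)
3. D_x = -16  [EA ∥ DC ∩ AC ∥ ED]
4. D_y = 27  [EA ∥ DC ∩ AC ∥ ED]
   → D = (-16, 27)

A = (2, -12)
D = (-16, 27)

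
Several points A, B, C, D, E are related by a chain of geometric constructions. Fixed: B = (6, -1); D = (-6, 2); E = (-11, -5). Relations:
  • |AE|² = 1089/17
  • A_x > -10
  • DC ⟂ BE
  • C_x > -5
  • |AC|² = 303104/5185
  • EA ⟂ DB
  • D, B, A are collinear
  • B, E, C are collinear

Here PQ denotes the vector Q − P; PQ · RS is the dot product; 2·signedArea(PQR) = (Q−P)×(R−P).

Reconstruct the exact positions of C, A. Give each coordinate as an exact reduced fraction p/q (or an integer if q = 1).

1. C_x = -1434/305  [B, E, C are collinear ∩ DC ⟂ BE]
2. C_y = -1073/305  [B, E, C are collinear ∩ DC ⟂ BE]
   → C = (-1434/305, -1073/305)
3. A_x = -154/17  [D, B, A are collinear ∩ EA ⟂ DB]
4. A_y = 47/17  [D, B, A are collinear ∩ EA ⟂ DB]
   → A = (-154/17, 47/17)

A = (-154/17, 47/17)
C = (-1434/305, -1073/305)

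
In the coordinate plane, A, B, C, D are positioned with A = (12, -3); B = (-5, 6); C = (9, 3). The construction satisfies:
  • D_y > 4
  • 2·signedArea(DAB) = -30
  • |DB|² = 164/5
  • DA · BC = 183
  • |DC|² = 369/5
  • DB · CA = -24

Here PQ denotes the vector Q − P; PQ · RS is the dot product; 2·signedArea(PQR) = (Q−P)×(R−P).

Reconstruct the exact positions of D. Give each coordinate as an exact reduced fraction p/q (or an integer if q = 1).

D = (3/5, 24/5)

1. D_x = 3/5  [2·signedArea(DAB) = -30 ∩ DA · BC = 183]
2. D_y = 24/5  [2·signedArea(DAB) = -30 ∩ DA · BC = 183]
   → D = (3/5, 24/5)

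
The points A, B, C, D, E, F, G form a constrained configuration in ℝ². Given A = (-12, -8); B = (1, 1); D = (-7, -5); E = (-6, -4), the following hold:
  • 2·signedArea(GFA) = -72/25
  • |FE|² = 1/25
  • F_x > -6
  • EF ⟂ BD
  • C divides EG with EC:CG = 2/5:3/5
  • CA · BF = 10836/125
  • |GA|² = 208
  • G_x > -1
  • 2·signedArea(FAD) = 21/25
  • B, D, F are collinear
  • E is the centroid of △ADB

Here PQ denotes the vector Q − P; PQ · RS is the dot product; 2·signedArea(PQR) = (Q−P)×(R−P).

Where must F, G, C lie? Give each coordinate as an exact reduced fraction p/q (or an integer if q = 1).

C = (-18/5, -12/5)
F = (-147/25, -104/25)
G = (0, 0)

1. F_x = -147/25  [B, D, F are collinear ∩ EF ⟂ BD]
2. F_y = -104/25  [B, D, F are collinear ∩ EF ⟂ BD]
   → F = (-147/25, -104/25)
3. G_x = 0  [line 96/25·x + -153/25·y + 0 = 0 ∩ |GA|² = 208]
4. G_y = 0  [line 96/25·x + -153/25·y + 0 = 0 ∩ |GA|² = 208]
   → G = (0, 0)
5. C_x = -18/5  [C divides EG with EC:CG = 2/5:3/5]
6. C_y = -12/5  [C divides EG with EC:CG = 2/5:3/5]
   → C = (-18/5, -12/5)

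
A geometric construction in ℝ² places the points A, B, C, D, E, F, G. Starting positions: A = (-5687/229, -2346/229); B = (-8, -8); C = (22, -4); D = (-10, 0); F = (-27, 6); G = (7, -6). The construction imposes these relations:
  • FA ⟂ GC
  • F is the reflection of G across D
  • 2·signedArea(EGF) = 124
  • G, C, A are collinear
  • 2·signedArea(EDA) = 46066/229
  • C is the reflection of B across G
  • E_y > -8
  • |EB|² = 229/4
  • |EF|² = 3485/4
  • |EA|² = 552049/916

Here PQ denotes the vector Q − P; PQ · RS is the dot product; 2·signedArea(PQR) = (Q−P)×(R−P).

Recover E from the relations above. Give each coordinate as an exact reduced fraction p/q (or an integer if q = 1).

E = (-1/2, -7)

1. E_x = -1/2  [2·signedArea(EGF) = 124 ∩ 2·signedArea(EDA) = 46066/229]
2. E_y = -7  [2·signedArea(EGF) = 124 ∩ 2·signedArea(EDA) = 46066/229]
   → E = (-1/2, -7)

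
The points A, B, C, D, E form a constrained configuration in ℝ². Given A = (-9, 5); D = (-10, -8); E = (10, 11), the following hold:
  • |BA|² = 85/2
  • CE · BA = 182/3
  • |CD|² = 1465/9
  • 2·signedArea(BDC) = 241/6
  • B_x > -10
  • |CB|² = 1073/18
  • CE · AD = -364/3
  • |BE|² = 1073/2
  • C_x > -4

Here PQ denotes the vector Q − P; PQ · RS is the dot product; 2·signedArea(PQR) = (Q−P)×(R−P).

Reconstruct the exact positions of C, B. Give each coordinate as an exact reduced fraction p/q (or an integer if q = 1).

B = (-19/2, -3/2)
C = (-3, 8/3)

1. C_x = -3  [line 1·x + 13·y + -95/3 = 0 ∩ |CD|² = 1465/9]
2. C_y = 8/3  [line 1·x + 13·y + -95/3 = 0 ∩ |CD|² = 1465/9]
   → C = (-3, 8/3)
3. B_x = -19/2  [CE · BA = 182/3 ∩ 2·signedArea(BDC) = 241/6]
4. B_y = -3/2  [CE · BA = 182/3 ∩ 2·signedArea(BDC) = 241/6]
   → B = (-19/2, -3/2)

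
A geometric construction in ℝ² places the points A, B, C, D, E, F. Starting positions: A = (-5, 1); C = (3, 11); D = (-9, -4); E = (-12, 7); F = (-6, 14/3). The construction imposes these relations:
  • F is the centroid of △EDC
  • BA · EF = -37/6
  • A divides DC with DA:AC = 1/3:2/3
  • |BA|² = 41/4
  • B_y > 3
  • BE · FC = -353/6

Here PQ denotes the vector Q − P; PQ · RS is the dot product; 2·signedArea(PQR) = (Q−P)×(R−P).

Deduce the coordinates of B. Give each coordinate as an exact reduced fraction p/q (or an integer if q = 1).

1. B_x = -3  [BA · EF = -37/6 ∩ BE · FC = -353/6]
2. B_y = 7/2  [BA · EF = -37/6 ∩ BE · FC = -353/6]
   → B = (-3, 7/2)

B = (-3, 7/2)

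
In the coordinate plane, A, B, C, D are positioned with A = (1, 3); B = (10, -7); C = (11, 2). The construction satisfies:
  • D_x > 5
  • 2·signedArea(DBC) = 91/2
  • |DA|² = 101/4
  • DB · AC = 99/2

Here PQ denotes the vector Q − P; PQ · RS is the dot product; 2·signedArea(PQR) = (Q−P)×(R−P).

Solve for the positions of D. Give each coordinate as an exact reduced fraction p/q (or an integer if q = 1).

1. D_x = 6  [2·signedArea(DBC) = 91/2 ∩ DB · AC = 99/2]
2. D_y = 5/2  [2·signedArea(DBC) = 91/2 ∩ DB · AC = 99/2]
   → D = (6, 5/2)

D = (6, 5/2)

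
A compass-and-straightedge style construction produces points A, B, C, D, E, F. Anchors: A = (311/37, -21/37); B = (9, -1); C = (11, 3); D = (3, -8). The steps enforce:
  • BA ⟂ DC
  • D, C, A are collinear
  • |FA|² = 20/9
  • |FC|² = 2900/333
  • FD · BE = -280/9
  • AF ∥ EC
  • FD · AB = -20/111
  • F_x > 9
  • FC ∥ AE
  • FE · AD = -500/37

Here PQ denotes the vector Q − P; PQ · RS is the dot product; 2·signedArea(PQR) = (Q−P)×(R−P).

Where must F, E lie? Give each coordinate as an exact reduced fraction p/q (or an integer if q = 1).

E = (1103/111, 217/111)
F = (1051/111, 53/111)

1. F_x = 1051/111  [line -22/37·x + 16/37·y + 602/111 = 0 ∩ |FA|² = 20/9]
2. F_y = 53/111  [line -22/37·x + 16/37·y + 602/111 = 0 ∩ |FA|² = 20/9]
   → F = (1051/111, 53/111)
3. E_x = 1103/111  [FE · AD = -500/37 ∩ AF ∥ EC]
4. E_y = 217/111  [FE · AD = -500/37 ∩ AF ∥ EC]
   → E = (1103/111, 217/111)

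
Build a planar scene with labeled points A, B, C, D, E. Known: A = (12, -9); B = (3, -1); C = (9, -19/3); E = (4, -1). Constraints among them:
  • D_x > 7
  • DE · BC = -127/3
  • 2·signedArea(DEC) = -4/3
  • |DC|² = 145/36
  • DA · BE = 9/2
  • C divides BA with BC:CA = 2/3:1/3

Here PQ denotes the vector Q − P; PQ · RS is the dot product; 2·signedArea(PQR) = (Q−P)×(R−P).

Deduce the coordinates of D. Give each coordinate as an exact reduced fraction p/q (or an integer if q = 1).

1. D_x = 15/2  [DE · BC = -127/3 ∩ 2·signedArea(DEC) = -4/3]
2. D_y = -5  [DE · BC = -127/3 ∩ 2·signedArea(DEC) = -4/3]
   → D = (15/2, -5)

D = (15/2, -5)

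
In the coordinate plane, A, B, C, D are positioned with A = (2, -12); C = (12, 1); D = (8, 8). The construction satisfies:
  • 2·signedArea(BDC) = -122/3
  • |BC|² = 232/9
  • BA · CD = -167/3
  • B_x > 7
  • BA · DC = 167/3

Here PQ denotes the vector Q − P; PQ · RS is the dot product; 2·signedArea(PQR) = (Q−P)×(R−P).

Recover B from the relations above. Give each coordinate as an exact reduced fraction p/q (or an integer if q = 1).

1. B_x = 22/3  [BA · CD = -167/3 ∩ 2·signedArea(BDC) = -122/3]
2. B_y = -1  [BA · CD = -167/3 ∩ 2·signedArea(BDC) = -122/3]
   → B = (22/3, -1)

B = (22/3, -1)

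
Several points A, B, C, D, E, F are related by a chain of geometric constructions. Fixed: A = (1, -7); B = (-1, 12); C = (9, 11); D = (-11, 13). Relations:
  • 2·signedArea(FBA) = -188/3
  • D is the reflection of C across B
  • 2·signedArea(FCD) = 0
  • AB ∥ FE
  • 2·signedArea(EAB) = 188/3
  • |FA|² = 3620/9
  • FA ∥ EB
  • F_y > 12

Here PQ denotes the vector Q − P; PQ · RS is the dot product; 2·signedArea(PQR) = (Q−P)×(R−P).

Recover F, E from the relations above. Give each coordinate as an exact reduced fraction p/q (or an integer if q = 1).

E = (-19/3, 94/3)
F = (-13/3, 37/3)

1. F_x = -13/3  [2·signedArea(FCD) = 0 ∩ 2·signedArea(FBA) = -188/3]
2. F_y = 37/3  [2·signedArea(FCD) = 0 ∩ 2·signedArea(FBA) = -188/3]
   → F = (-13/3, 37/3)
3. E_x = -19/3  [FA ∥ EB ∩ AB ∥ FE]
4. E_y = 94/3  [FA ∥ EB ∩ AB ∥ FE]
   → E = (-19/3, 94/3)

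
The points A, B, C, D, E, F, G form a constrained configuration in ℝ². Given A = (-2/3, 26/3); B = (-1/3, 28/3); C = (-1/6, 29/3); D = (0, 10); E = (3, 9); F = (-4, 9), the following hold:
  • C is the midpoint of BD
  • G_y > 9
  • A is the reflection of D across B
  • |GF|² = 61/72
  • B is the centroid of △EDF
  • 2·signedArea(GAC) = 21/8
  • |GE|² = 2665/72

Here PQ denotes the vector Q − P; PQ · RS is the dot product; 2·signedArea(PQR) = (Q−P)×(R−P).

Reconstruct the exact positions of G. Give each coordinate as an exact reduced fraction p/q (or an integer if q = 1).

G = (-37/12, 109/12)

1. G_x = -37/12  [line -1·x + 1/2·y + -61/8 = 0 ∩ |GF|² = 61/72]
2. G_y = 109/12  [line -1·x + 1/2·y + -61/8 = 0 ∩ |GF|² = 61/72]
   → G = (-37/12, 109/12)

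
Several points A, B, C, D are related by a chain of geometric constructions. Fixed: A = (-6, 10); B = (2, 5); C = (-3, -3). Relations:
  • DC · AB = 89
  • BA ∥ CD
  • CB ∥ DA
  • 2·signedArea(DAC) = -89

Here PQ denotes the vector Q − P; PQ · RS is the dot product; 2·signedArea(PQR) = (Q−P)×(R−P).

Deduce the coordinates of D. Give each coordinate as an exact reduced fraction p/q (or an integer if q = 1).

1. D_x = -11  [CB ∥ DA ∩ BA ∥ CD]
2. D_y = 2  [CB ∥ DA ∩ BA ∥ CD]
   → D = (-11, 2)

D = (-11, 2)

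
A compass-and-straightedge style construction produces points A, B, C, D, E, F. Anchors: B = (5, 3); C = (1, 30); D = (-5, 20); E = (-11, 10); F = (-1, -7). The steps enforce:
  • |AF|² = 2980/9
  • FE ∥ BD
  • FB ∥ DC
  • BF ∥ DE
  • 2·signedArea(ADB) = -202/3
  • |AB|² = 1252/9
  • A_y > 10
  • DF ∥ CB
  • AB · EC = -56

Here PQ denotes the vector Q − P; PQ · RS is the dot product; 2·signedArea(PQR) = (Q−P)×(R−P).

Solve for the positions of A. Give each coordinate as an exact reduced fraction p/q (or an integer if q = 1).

A = (-11/3, 11)

1. A_x = -11/3  [2·signedArea(ADB) = -202/3 ∩ AB · EC = -56]
2. A_y = 11  [2·signedArea(ADB) = -202/3 ∩ AB · EC = -56]
   → A = (-11/3, 11)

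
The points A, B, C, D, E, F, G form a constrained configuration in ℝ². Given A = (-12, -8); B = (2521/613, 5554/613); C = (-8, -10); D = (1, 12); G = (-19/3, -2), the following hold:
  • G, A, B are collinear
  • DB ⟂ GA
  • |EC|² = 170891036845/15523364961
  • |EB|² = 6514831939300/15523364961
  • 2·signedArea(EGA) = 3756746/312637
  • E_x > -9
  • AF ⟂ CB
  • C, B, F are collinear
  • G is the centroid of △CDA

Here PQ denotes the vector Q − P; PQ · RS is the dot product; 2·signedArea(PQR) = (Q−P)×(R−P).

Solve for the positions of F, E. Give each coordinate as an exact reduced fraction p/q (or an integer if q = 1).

E = (-15281117299/1724818329, -1302304236/191646481)
F = (-1580186948/191646481, -1990447898/191646481)

1. F_x = -1580186948/191646481  [C, B, F are collinear ∩ AF ⟂ CB]
2. F_y = -1990447898/191646481  [C, B, F are collinear ∩ AF ⟂ CB]
   → F = (-1580186948/191646481, -1990447898/191646481)
3. E_x = -15281117299/1724818329  [line 6·x + -17/3·y + 13740722/937911 = 0 ∩ |EC|² = 170891036845/15523364961]
4. E_y = -1302304236/191646481  [line 6·x + -17/3·y + 13740722/937911 = 0 ∩ |EC|² = 170891036845/15523364961]
   → E = (-15281117299/1724818329, -1302304236/191646481)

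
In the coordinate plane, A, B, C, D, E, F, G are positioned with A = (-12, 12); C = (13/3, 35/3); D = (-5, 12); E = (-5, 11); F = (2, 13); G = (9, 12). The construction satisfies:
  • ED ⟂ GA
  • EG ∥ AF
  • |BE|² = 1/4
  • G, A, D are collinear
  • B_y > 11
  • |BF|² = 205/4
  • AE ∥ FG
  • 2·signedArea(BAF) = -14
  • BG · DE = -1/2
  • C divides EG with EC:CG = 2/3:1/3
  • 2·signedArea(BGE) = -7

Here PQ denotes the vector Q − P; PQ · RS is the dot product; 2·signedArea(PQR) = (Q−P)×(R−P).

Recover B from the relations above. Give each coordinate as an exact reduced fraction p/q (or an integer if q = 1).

1. B_x = -5  [2·signedArea(BGE) = -7 ∩ BG · DE = -1/2]
2. B_y = 23/2  [2·signedArea(BGE) = -7 ∩ BG · DE = -1/2]
   → B = (-5, 23/2)

B = (-5, 23/2)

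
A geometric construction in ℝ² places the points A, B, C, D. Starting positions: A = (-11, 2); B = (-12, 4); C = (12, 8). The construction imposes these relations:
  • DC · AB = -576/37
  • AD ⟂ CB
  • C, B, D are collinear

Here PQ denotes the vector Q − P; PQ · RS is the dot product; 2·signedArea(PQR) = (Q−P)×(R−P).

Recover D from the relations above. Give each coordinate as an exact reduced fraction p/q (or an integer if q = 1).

1. D_x = -420/37  [C, B, D are collinear ∩ AD ⟂ CB]
2. D_y = 152/37  [C, B, D are collinear ∩ AD ⟂ CB]
   → D = (-420/37, 152/37)

D = (-420/37, 152/37)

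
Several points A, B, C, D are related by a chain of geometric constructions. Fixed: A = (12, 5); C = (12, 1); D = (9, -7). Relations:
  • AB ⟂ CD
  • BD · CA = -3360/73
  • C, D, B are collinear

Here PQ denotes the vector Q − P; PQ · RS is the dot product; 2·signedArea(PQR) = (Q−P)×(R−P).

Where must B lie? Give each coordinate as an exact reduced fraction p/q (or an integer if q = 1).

1. B_x = 972/73  [C, D, B are collinear ∩ AB ⟂ CD]
2. B_y = 329/73  [C, D, B are collinear ∩ AB ⟂ CD]
   → B = (972/73, 329/73)

B = (972/73, 329/73)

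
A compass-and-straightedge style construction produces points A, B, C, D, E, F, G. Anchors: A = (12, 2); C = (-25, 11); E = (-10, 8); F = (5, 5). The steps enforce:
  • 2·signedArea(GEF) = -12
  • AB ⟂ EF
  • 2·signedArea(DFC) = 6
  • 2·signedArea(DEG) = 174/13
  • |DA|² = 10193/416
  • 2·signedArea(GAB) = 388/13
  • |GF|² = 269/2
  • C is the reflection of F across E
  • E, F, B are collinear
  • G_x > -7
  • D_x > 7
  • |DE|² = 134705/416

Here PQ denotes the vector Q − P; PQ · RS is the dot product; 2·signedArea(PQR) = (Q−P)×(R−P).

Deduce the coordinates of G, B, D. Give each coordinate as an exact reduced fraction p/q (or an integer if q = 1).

B = (160/13, 46/13)
D = (791/104, 445/104)
G = (-13/2, 13/2)

1. B_x = 160/13  [E, F, B are collinear ∩ AB ⟂ EF]
2. B_y = 46/13  [E, F, B are collinear ∩ AB ⟂ EF]
   → B = (160/13, 46/13)
3. D_x = 791/104  [line -6·x + -30·y + 174 = 0 ∩ |DE|² = 134705/416]
4. D_y = 445/104  [line -6·x + -30·y + 174 = 0 ∩ |DE|² = 134705/416]
   → D = (791/104, 445/104)
5. G_x = -13/2  [2·signedArea(GAB) = 388/13 ∩ 2·signedArea(GEF) = -12]
6. G_y = 13/2  [2·signedArea(GAB) = 388/13 ∩ 2·signedArea(GEF) = -12]
   → G = (-13/2, 13/2)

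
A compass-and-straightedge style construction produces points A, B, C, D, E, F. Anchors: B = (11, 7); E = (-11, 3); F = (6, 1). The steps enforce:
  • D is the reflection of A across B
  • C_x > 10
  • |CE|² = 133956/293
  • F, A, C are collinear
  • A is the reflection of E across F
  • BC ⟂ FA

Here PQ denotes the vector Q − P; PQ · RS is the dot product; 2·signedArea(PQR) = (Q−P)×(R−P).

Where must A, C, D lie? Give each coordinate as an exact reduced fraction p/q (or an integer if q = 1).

1. A_x = 23  [A is the reflection of E across F]
2. A_y = -1  [A is the reflection of E across F]
   → A = (23, -1)
3. C_x = 2999/293  [F, A, C are collinear ∩ BC ⟂ FA]
4. C_y = 147/293  [F, A, C are collinear ∩ BC ⟂ FA]
   → C = (2999/293, 147/293)
5. D_x = -1  [D is the reflection of A across B]
6. D_y = 15  [D is the reflection of A across B]
   → D = (-1, 15)

A = (23, -1)
C = (2999/293, 147/293)
D = (-1, 15)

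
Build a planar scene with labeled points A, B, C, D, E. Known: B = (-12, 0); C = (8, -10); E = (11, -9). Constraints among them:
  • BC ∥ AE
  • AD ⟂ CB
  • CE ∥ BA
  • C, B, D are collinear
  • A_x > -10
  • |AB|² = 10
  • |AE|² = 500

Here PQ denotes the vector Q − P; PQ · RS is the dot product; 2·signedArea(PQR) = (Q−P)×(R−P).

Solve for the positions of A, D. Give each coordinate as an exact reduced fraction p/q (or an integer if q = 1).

A = (-9, 1)
D = (-10, -1)

1. A_x = -9  [BC ∥ AE ∩ CE ∥ BA]
2. A_y = 1  [BC ∥ AE ∩ CE ∥ BA]
   → A = (-9, 1)
3. D_x = -10  [C, B, D are collinear ∩ AD ⟂ CB]
4. D_y = -1  [C, B, D are collinear ∩ AD ⟂ CB]
   → D = (-10, -1)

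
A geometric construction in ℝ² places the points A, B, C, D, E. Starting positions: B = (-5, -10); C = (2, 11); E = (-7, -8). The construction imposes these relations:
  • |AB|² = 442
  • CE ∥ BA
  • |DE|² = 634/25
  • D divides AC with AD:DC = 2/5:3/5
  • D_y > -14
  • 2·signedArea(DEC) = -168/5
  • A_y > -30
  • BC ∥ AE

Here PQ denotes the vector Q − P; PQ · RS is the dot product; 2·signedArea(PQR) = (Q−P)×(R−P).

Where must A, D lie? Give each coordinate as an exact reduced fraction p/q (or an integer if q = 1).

A = (-14, -29)
D = (-38/5, -13)

1. A_x = -14  [BC ∥ AE ∩ CE ∥ BA]
2. A_y = -29  [BC ∥ AE ∩ CE ∥ BA]
   → A = (-14, -29)
3. D_x = -38/5  [D divides AC with AD:DC = 2/5:3/5]
4. D_y = -13  [D divides AC with AD:DC = 2/5:3/5]
   → D = (-38/5, -13)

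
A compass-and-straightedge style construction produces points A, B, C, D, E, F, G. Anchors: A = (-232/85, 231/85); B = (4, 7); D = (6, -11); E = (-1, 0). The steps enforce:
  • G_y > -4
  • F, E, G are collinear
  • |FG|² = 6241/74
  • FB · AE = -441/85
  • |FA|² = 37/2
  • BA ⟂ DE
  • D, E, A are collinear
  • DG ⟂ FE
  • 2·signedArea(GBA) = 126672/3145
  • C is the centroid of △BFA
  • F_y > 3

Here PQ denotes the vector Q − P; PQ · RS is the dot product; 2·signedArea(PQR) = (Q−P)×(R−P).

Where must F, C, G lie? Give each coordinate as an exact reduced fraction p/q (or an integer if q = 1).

C = (157/170, 749/170)
F = (3/2, 7/2)
G = (-142/37, -147/37)

1. F_x = 3/2  [line -147/85·x + 231/85·y + -588/85 = 0 ∩ |FA|² = 37/2]
2. F_y = 7/2  [line -147/85·x + 231/85·y + -588/85 = 0 ∩ |FA|² = 37/2]
   → F = (3/2, 7/2)
3. C_x = 157/170  [C is the centroid of △BFA]
4. C_y = 749/170  [C is the centroid of △BFA]
   → C = (157/170, 749/170)
5. G_x = -142/37  [F, E, G are collinear ∩ DG ⟂ FE]
6. G_y = -147/37  [F, E, G are collinear ∩ DG ⟂ FE]
   → G = (-142/37, -147/37)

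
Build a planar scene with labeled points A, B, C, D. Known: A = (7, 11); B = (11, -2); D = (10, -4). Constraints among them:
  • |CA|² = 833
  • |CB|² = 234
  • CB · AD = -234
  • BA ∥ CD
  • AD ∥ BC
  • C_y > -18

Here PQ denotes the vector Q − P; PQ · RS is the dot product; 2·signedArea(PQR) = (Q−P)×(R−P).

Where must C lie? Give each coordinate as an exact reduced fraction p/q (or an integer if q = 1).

C = (14, -17)

1. C_x = 14  [BA ∥ CD ∩ AD ∥ BC]
2. C_y = -17  [BA ∥ CD ∩ AD ∥ BC]
   → C = (14, -17)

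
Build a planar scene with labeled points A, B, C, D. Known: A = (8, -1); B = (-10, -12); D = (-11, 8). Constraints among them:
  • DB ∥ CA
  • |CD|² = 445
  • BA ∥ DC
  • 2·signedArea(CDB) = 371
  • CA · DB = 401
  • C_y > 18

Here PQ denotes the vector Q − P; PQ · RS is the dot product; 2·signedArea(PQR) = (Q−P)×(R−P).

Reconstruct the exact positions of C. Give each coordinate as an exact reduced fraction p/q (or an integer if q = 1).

1. C_x = 7  [DB ∥ CA ∩ BA ∥ DC]
2. C_y = 19  [DB ∥ CA ∩ BA ∥ DC]
   → C = (7, 19)

C = (7, 19)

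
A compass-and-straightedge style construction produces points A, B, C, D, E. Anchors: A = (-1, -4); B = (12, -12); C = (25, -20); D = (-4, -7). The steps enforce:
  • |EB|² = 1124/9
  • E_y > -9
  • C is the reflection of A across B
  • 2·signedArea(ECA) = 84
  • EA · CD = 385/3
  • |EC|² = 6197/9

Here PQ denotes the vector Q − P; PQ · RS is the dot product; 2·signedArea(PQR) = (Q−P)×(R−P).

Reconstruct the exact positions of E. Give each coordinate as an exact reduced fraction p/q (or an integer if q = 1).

1. E_x = 4/3  [2·signedArea(ECA) = 84 ∩ EA · CD = 385/3]
2. E_y = -26/3  [2·signedArea(ECA) = 84 ∩ EA · CD = 385/3]
   → E = (4/3, -26/3)

E = (4/3, -26/3)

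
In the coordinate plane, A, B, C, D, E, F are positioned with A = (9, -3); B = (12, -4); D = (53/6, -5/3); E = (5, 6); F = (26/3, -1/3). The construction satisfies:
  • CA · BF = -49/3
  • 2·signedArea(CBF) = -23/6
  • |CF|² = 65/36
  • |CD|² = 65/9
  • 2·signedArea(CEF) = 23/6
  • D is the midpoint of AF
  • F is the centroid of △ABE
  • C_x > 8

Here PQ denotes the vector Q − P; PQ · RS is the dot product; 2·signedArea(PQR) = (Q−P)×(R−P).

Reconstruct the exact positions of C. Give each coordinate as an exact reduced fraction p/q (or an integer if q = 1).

C = (17/2, 1)

1. C_x = 17/2  [2·signedArea(CEF) = 23/6 ∩ CA · BF = -49/3]
2. C_y = 1  [2·signedArea(CEF) = 23/6 ∩ CA · BF = -49/3]
   → C = (17/2, 1)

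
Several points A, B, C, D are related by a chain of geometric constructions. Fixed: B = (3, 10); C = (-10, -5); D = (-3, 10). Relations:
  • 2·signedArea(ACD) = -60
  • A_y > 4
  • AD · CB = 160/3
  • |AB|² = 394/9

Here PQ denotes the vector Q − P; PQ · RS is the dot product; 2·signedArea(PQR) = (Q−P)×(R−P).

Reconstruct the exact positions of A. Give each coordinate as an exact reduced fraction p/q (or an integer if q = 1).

1. A_x = -4/3  [2·signedArea(ACD) = -60 ∩ AD · CB = 160/3]
2. A_y = 5  [2·signedArea(ACD) = -60 ∩ AD · CB = 160/3]
   → A = (-4/3, 5)

A = (-4/3, 5)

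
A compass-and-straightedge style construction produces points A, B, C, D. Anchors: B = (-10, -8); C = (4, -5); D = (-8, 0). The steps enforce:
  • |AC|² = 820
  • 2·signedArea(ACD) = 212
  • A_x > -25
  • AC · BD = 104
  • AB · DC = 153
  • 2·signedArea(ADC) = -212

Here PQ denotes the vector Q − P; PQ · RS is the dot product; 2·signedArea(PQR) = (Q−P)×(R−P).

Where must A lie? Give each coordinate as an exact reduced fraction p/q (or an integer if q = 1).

A = (-24, -11)

1. A_x = -24  [2·signedArea(ADC) = -212 ∩ AC · BD = 104]
2. A_y = -11  [2·signedArea(ADC) = -212 ∩ AC · BD = 104]
   → A = (-24, -11)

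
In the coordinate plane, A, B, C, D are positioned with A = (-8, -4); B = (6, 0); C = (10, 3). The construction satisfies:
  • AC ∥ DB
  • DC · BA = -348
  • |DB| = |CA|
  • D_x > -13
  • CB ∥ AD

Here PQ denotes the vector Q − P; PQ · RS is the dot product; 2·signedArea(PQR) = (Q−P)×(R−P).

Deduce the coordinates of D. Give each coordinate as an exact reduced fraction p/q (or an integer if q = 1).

1. D_x = -12  [AC ∥ DB ∩ CB ∥ AD]
2. D_y = -7  [AC ∥ DB ∩ CB ∥ AD]
   → D = (-12, -7)

D = (-12, -7)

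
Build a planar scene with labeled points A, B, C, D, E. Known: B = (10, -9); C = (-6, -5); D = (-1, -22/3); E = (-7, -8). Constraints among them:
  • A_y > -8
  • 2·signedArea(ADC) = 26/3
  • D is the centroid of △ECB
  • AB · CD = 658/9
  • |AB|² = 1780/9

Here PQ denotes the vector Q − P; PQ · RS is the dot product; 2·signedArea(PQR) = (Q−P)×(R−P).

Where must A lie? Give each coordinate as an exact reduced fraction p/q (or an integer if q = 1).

1. A_x = -4  [2·signedArea(ADC) = 26/3 ∩ AB · CD = 658/9]
2. A_y = -23/3  [2·signedArea(ADC) = 26/3 ∩ AB · CD = 658/9]
   → A = (-4, -23/3)

A = (-4, -23/3)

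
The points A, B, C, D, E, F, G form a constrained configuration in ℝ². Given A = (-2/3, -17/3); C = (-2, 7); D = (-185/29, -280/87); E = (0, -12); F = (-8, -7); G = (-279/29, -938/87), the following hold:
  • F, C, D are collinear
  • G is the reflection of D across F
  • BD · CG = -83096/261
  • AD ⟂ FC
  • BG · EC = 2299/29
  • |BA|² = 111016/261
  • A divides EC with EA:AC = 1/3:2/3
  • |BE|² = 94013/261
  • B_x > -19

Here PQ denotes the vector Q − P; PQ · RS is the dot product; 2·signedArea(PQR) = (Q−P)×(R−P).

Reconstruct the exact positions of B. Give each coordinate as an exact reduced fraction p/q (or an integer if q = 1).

1. B_x = -1616/87  [BD · CG = -83096/261 ∩ BG · EC = 2299/29]
2. B_y = -461/29  [BD · CG = -83096/261 ∩ BG · EC = 2299/29]
   → B = (-1616/87, -461/29)

B = (-1616/87, -461/29)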